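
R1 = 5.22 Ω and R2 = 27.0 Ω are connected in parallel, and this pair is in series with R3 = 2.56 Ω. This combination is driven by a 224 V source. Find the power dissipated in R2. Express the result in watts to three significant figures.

Collapse the R1‖R2 pair into one equivalent R_p; then R_p and R3 form a series string.
R_p = (5.22×27.0)/(5.22+27.0) = 4.374 Ω
R_total = R_p + 2.56 = 4.374 + 2.56 = 6.934 Ω
I = V / R_total = 224 / 6.934 = 32.30 A
Voltage across the parallel pair: V_p = I × R_p = 32.30 × 4.374 = 141.3 V
Use P = V²/R for R2 with V = V_p.
P_R2 = (141.3)² / 27.0 = 739.5 W

740 W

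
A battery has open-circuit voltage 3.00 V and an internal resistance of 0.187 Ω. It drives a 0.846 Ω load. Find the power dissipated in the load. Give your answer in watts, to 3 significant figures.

7.14 W

With r and R in series, I = ε/(r+R); the load dissipates I²R.
I = ε / (r + R) = 3.00 / (0.187 + 0.846) = 2.904 A
P_load = I² R = (2.904)² × 0.846 = 7.135 W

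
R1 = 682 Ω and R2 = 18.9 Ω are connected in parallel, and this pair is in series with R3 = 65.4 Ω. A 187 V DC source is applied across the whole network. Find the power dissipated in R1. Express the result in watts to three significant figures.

2.47 W

Combine R1 and R2 into their parallel equivalent first, reducing the network to two series resistors.
R_p = (682×18.9)/(682+18.9) = 18.39 Ω
R_total = R_p + 65.4 = 18.39 + 65.4 = 83.79 Ω
I = V / R_total = 187 / 83.79 = 2.232 A
Voltage across the parallel pair: V_p = I × R_p = 2.232 × 18.39 = 41.04 V
R1 sits across V_p; its power is V_p²/R.
P_R1 = (41.04)² / 682 = 2.470 W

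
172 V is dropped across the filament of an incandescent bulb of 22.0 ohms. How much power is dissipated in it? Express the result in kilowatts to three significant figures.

1.34 kW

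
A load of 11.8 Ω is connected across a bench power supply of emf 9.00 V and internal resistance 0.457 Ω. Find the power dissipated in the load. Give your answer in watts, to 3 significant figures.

6.36 W

The internal resistance and the load are in series, so the same I flows through both; get I from ε/(r+R), then I²R for the load.
I = ε / (r + R) = 9.00 / (0.457 + 11.8) = 0.7343 A
P_load = I² R = (0.7343)² × 11.8 = 6.362 W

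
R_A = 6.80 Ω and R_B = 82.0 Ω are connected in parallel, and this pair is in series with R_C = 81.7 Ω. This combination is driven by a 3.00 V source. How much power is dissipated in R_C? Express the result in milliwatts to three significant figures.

First find R_p for the parallel pair, then treat R_p + R_C as a series loop.
R_p = (6.80×82.0)/(6.80+82.0) = 6.279 Ω
R_total = R_p + 81.7 = 6.279 + 81.7 = 87.98 Ω
I = V / R_total = 3.00 / 87.98 = 0.03410 A
All the supply current flows through R_C; use P = I²R_C.
P_R_C = (0.03410)² × 81.7 = 0.09500 W

95.0 mW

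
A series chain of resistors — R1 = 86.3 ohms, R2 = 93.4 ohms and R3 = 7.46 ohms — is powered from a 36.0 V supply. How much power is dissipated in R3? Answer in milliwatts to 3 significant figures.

Series elements share the same current, so find I first, then use P = I²R.
R_total = 86.3 + 93.4 + 7.46 = 187.2 Ω
I = V / R_total = 36.0 / 187.2 = 0.1923 A
P_R3 = I² × R3 = (0.1923)² × 7.46 = 0.2760 W

276 mW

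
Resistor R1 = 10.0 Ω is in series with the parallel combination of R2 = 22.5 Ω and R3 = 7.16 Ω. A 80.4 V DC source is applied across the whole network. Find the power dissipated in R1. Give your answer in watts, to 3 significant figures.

271 W

Reduce the parallel pair to R_p first; the network is then a simple series string.
R_p = (22.5×7.16)/(22.5+7.16) = 5.432 Ω
R_total = 10.0 + 5.432 = 15.43 Ω
I = V / R_total = 80.4 / 15.43 = 5.210 A
All the current flows through R1; use P = I²R.
P_R1 = (5.210)² × 10.0 = 271.5 W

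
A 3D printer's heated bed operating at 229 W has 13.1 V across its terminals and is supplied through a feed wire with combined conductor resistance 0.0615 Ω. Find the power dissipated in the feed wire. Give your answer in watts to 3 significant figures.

Line loss is just I²R for the cable — we know both I and R_line directly.
I = P / V = 229 / 13.1 = 17.48 A through the feed wire.
P_line = I² R_line = (17.48)² × 0.0615 = 18.79 W

18.8 W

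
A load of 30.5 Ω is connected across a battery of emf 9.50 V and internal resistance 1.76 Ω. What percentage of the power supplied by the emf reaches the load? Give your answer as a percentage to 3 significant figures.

η = P_load/(P_load+P_int) = I²R/(I²R+I²r) = R/(R+r) — the I² cancels for series elements.
η = R / (R + r) = 30.5 / (30.5 + 1.76) = 0.9454

94.5 %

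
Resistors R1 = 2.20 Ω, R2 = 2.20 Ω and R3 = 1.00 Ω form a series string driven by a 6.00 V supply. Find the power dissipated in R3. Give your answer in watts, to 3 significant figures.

Every series element carries the same I. Get I from the total resistance, then P = I² × R3.
R_total = 2.20 + 2.20 + 1.00 = 5.400 Ω
I = V / R_total = 6.00 / 5.400 = 1.111 A
P_R3 = I² × R3 = (1.111)² × 1.00 = 1.235 W

1.23 W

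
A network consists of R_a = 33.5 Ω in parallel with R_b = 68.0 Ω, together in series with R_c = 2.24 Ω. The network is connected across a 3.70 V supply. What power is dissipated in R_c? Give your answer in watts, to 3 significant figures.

0.0503 W

First find R_p for the parallel pair, then treat R_p + R_c as a series loop.
R_p = (33.5×68.0)/(33.5+68.0) = 22.44 Ω
R_total = R_p + 2.24 = 22.44 + 2.24 = 24.68 Ω
I = V / R_total = 3.70 / 24.68 = 0.1499 A
R_c carries the full series current, so P = I²R.
P_R_c = (0.1499)² × 2.24 = 0.05033 W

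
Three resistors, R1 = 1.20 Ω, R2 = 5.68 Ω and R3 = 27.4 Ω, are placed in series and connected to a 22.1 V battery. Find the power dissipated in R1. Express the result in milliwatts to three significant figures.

499 mW

In a series string the same current flows through every resistor — find that current, then P = I²R for the one we want.
R_total = 1.20 + 5.68 + 27.4 = 34.28 Ω
I = V / R_total = 22.1 / 34.28 = 0.6447 A
P_R1 = I² × R1 = (0.6447)² × 1.20 = 0.4988 W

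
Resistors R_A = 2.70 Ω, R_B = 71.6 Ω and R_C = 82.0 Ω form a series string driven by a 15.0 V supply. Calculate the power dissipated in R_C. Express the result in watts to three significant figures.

0.755 W

Every series element carries the same I. Get I from the total resistance, then P = I² × R_C.
R_total = 2.70 + 71.6 + 82.0 = 156.3 Ω
I = V / R_total = 15.0 / 156.3 = 0.09597 A
P_R_C = I² × R_C = (0.09597)² × 82.0 = 0.7552 W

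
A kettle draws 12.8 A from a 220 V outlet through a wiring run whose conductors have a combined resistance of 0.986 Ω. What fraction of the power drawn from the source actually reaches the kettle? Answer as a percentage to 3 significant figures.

The wiring run carries the full 12.8 A.
P_line = I² R_line = (12.80)² × 0.986 = 161.5 W
P_source = V I = 220 × 12.80 = 2816 W; P_load = 2654 W
η = P_load / P_source = 2654 / 2816 = 0.9426

94.3 %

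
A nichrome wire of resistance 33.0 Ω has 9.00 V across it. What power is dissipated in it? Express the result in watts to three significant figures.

2.45 W

Voltage and resistance are given, so P = V²/R is the one-step route.
P = (9.00 V)² / 33.0 Ω = 2.455 W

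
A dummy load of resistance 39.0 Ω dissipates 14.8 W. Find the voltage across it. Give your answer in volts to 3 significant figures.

24.0 V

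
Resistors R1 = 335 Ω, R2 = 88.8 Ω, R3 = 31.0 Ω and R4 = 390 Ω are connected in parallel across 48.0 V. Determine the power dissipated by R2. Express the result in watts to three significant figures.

The supply voltage appears across each parallel branch — just use P = V²/R2.
P_R2 = V² / R2 = (48.0)² / 88.8 Ω = 25.95 W

25.9 W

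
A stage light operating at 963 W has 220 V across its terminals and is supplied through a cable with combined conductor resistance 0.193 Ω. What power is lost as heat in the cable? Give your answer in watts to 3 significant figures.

The cable and load are in series, so the same current flows in both; the loss is I²R_line.
I = P / V = 963 / 220 = 4.377 A through the cable.
P_line = I² R_line = (4.377)² × 0.193 = 3.698 W

3.70 W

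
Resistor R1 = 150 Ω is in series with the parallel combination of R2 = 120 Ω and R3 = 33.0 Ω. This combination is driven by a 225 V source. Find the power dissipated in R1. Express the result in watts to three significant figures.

First combine the parallel branches into one equivalent R_p, then R1 + R_p is a series pair.
R_p = (120×33.0)/(120+33.0) = 25.88 Ω
R_total = 150 + 25.88 = 175.9 Ω
I = V / R_total = 225 / 175.9 = 1.279 A
R1 is in the main series path, so its power is I²R1.
P_R1 = (1.279)² × 150 = 245.5 W

245 W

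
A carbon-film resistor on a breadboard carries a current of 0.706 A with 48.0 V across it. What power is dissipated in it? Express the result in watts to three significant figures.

33.9 W

Both the voltage across and the current through the element are known, so P = V I applies directly.
P = 48.0 V × 0.7060 A = 33.89 W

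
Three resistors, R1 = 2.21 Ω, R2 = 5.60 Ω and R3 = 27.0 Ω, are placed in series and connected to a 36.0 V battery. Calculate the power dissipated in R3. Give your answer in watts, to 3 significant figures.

28.9 W

Since the resistors are in series they all carry the loop current I = V/R_total; the power in any one is I²R.
R_total = 2.21 + 5.60 + 27.0 = 34.81 Ω
I = V / R_total = 36.0 / 34.81 = 1.034 A
P_R3 = I² × R3 = (1.034)² × 27.0 = 28.88 W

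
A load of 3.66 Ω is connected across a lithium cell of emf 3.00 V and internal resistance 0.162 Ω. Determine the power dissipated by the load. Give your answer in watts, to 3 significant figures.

Load and internal resistance form a series loop — compute the loop current, then the load power via I²R.
I = ε / (r + R) = 3.00 / (0.162 + 3.66) = 0.7849 A
P_load = I² R = (0.7849)² × 3.66 = 2.255 W

2.25 W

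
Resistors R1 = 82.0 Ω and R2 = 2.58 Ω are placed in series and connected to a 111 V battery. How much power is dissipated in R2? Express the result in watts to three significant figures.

4.44 W

Every series element carries the same I. Get I from the total resistance, then P = I² × R2.
R_total = 82.0 + 2.58 = 84.58 Ω
I = V / R_total = 111 / 84.58 = 1.312 A
P_R2 = I² × R2 = (1.312)² × 2.58 = 4.444 W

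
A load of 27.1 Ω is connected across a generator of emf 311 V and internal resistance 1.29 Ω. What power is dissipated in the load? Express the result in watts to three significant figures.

The internal resistance and the load are in series, so the same I flows through both; get I from ε/(r+R), then I²R for the load.
I = ε / (r + R) = 311 / (1.29 + 27.1) = 10.95 A
P_load = I² R = (10.95)² × 27.1 = 3252 W

3250 W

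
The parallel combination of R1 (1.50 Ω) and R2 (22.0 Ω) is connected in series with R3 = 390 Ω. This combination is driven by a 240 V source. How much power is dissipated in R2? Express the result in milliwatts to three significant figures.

Combine R1 and R2 into their parallel equivalent first, reducing the network to two series resistors.
R_p = (1.50×22.0)/(1.50+22.0) = 1.404 Ω
R_total = R_p + 390 = 1.404 + 390 = 391.4 Ω
I = V / R_total = 240 / 391.4 = 0.6132 A
Voltage across the parallel pair: V_p = I × R_p = 0.6132 × 1.404 = 0.8611 V
Use P = V²/R for R2 with V = V_p.
P_R2 = (0.8611)² / 22.0 = 0.03370 W

33.7 mW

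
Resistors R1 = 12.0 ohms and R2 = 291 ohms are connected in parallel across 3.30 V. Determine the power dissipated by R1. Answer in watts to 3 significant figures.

0.907 W

R1 sits directly across the source, so P = V²/R with V = 3.30 V.
P_R1 = V² / R1 = (3.30)² / 12.0 Ω = 0.9075 W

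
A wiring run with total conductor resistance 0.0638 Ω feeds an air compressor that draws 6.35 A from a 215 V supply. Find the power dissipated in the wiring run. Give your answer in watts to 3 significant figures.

Line loss is just I²R for the cable — we know both I and R_line directly.
The wiring run carries the full 6.35 A.
P_line = I² R_line = (6.350)² × 0.0638 = 2.573 W

2.57 W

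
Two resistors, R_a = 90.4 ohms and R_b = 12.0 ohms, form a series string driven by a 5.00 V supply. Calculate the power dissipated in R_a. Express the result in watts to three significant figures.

In a series string the same current flows through every resistor — find that current, then P = I²R for the one we want.
R_total = 90.4 + 12.0 = 102.4 Ω
I = V / R_total = 5.00 / 102.4 = 0.04883 A
P_R_a = I² × R_a = (0.04883)² × 90.4 = 0.2155 W

0.216 W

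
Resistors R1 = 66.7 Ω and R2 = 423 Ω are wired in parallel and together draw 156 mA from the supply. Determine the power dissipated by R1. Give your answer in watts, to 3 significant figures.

Parallel branches share V, not I — compute V via R_eq, then use V²/R for the target branch.
1/R_eq = 1/66.7 + 1/423 ⇒ R_eq = 57.62 Ω
V = I_total × R_eq = 0.1560 × 57.62 = 8.988 V
P_R1 = V² / R1 = (8.988)² / 66.7 = 1.211 W

1.21 W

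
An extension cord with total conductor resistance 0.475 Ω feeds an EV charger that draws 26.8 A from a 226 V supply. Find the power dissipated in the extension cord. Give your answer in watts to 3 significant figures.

The extension cord and load are in series, so the same current flows in both; the loss is I²R_line.
The extension cord carries the full 26.8 A.
P_line = I² R_line = (26.80)² × 0.475 = 341.2 W

341 W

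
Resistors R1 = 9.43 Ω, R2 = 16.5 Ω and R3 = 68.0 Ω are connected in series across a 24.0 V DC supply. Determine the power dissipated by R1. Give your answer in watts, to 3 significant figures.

0.616 W

Every series element carries the same I. Get I from the total resistance, then P = I² × R1.
R_total = 9.43 + 16.5 + 68.0 = 93.93 Ω
I = V / R_total = 24.0 / 93.93 = 0.2555 A
P_R1 = I² × R1 = (0.2555)² × 9.43 = 0.6156 W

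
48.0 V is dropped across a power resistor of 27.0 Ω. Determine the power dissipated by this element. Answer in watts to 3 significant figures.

85.3 W

Voltage and resistance are given, so P = V²/R is the one-step route.
P = (48.0 V)² / 27.0 Ω = 85.33 W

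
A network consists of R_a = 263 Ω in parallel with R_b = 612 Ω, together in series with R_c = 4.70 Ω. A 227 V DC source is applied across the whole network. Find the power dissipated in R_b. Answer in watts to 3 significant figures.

80.1 W

Reduce the parallel combination to a single R_p; the circuit then becomes R_p in series with the remaining resistor.
R_p = (263×612)/(263+612) = 183.9 Ω
R_total = R_p + 4.70 = 183.9 + 4.70 = 188.6 Ω
I = V / R_total = 227 / 188.6 = 1.203 A
Voltage across the parallel pair: V_p = I × R_p = 1.203 × 183.9 = 221.3 V
R_b has V_p across it, so P = V_p²/R_b.
P_R_b = (221.3)² / 612 = 80.05 W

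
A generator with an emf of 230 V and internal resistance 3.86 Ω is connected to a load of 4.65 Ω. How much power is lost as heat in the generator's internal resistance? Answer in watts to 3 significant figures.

2820 W

r is in series with the load, so it carries the full circuit current — the loss in it is I²r.
I = ε / (r + R) = 230 / (3.86 + 4.65) = 27.03 A
P_int = I² r = (27.03)² × 3.86 = 2820 W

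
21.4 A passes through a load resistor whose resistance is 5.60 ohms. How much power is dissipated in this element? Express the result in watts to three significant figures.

Current and resistance are given, so P = I²R is the direct form.
P = (21.40 A)² × 5.60 Ω = 2565 W

2560 W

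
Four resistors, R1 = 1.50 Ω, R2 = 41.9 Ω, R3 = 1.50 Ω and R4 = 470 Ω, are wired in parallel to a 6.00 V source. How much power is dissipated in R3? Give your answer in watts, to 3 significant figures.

R3 sits directly across the source, so P = V²/R with V = 6.00 V.
P_R3 = V² / R3 = (6.00)² / 1.50 Ω = 24.00 W

24.0 W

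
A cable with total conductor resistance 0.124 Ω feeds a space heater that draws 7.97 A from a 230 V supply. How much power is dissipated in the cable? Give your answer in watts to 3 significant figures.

7.88 W

The cable is a series resistance carrying the load current; its dissipation is I²R_line.
The cable carries the full 7.97 A.
P_line = I² R_line = (7.970)² × 0.124 = 7.877 W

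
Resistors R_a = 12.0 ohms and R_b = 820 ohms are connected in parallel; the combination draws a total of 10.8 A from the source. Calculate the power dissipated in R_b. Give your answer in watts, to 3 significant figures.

Only the total current is stated, so first find the parallel equivalent to get the voltage across the combination.
1/R_eq = 1/12.0 + 1/820 ⇒ R_eq = 11.83 Ω
V = I_total × R_eq = 10.80 × 11.83 = 127.7 V
P_R_b = V² / R_b = (127.7)² / 820 = 19.90 W

19.9 W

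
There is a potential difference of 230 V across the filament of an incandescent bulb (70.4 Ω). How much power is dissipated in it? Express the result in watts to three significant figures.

751 W

With V across and R both known, P = V²/R gives the dissipation directly.
P = (230 V)² / 70.4 Ω = 751.4 W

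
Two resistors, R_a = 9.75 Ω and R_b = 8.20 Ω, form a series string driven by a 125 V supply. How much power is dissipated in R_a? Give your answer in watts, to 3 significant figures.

473 W

The current is common to all series resistors; compute it, then apply P = I²R for the target.
R_total = 9.75 + 8.20 = 17.95 Ω
I = V / R_total = 125 / 17.95 = 6.964 A
P_R_a = I² × R_a = (6.964)² × 9.75 = 472.8 W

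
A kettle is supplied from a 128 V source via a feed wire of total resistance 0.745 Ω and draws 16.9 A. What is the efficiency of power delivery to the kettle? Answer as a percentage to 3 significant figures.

The feed wire carries the full 16.9 A.
P_line = I² R_line = (16.90)² × 0.745 = 212.8 W
P_source = V I = 128 × 16.90 = 2163 W; P_load = 1950 W
η = P_load / P_source = 1950 / 2163 = 0.9016

90.2 %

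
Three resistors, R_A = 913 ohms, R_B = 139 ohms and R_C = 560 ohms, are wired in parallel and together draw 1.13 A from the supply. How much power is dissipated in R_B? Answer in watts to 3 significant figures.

The branches share the same voltage, but only the total current is given — find V from the equivalent resistance first.
1/R_eq = 1/913 + 1/139 + 1/560 ⇒ R_eq = 99.25 Ω
V = I_total × R_eq = 1.130 × 99.25 = 112.2 V
P_R_B = V² / R_B = (112.2)² / 139 = 90.50 W

90.5 W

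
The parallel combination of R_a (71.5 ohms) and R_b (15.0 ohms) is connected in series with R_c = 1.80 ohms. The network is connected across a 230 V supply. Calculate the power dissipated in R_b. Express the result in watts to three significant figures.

Combine R_a and R_b into their parallel equivalent first, reducing the network to two series resistors.
R_p = (71.5×15.0)/(71.5+15.0) = 12.40 Ω
R_total = R_p + 1.80 = 12.40 + 1.80 = 14.20 Ω
I = V / R_total = 230 / 14.20 = 16.20 A
Voltage across the parallel pair: V_p = I × R_p = 16.20 × 12.40 = 200.8 V
R_b has V_p across it, so P = V_p²/R_b.
P_R_b = (200.8)² / 15.0 = 2689 W

2690 W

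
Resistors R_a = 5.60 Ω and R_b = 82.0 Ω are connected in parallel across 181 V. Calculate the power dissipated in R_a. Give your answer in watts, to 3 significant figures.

Each parallel branch sees the full supply voltage, so P = V²/R applies directly to the target branch.
P_R_a = V² / R_a = (181)² / 5.60 Ω = 5850 W

5850 W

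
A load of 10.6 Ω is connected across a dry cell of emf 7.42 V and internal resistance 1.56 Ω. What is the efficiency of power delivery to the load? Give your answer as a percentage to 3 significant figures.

η = P_load/(P_load+P_int) = I²R/(I²R+I²r) = R/(R+r) — the I² cancels for series elements.
η = R / (R + r) = 10.6 / (10.6 + 1.56) = 0.8717

87.2 %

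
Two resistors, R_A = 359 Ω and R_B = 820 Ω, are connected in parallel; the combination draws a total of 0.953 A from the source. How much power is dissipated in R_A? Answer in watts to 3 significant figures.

158 W

The branches share the same voltage, but only the total current is given — find V from the equivalent resistance first.
1/R_eq = 1/359 + 1/820 ⇒ R_eq = 249.7 Ω
V = I_total × R_eq = 0.9530 × 249.7 = 238.0 V
P_R_A = V² / R_A = (238.0)² / 359 = 157.7 W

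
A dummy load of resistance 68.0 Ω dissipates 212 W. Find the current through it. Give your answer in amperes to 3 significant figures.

1.77 A

Rearranging the power relation for the two known quantities gives I = √(P / R).
I = √(212 / 68.0) = 1.766 A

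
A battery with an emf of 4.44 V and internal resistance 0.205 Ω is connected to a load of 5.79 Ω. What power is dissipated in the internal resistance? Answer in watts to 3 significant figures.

0.112 W

r is in series with the load, so it carries the full circuit current — the loss in it is I²r.
I = ε / (r + R) = 4.44 / (0.205 + 5.79) = 0.7406 A
P_int = I² r = (0.7406)² × 0.205 = 0.1124 W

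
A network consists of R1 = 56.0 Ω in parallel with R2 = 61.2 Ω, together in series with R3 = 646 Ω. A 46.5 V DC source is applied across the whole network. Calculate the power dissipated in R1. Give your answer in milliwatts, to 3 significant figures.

72.4 mW

Combine R1 and R2 into their parallel equivalent first, reducing the network to two series resistors.
R_p = (56.0×61.2)/(56.0+61.2) = 29.24 Ω
R_total = R_p + 646 = 29.24 + 646 = 675.2 Ω
I = V / R_total = 46.5 / 675.2 = 0.06886 A
Voltage across the parallel pair: V_p = I × R_p = 0.06886 × 29.24 = 2.014 V
R1 sits across V_p; its power is V_p²/R.
P_R1 = (2.014)² / 56.0 = 0.07241 W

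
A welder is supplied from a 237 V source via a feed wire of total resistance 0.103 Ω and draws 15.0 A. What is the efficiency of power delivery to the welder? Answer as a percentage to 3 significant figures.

99.3 %

The feed wire carries the full 15.0 A.
P_line = I² R_line = (15.00)² × 0.103 = 23.17 W
P_source = V I = 237 × 15.00 = 3555 W; P_load = 3532 W
η = P_load / P_source = 3532 / 3555 = 0.9935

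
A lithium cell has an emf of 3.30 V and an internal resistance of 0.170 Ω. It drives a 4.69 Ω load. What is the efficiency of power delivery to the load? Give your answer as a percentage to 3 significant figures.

η = P_load/(P_load+P_int) = I²R/(I²R+I²r) = R/(R+r) — the I² cancels for series elements.
η = R / (R + r) = 4.69 / (4.69 + 0.170) = 0.9650

96.5 %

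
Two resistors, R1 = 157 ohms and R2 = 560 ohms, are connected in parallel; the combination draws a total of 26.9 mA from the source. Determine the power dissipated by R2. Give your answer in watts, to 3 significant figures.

The branches share the same voltage, but only the total current is given — find V from the equivalent resistance first.
1/R_eq = 1/157 + 1/560 ⇒ R_eq = 122.6 Ω
V = I_total × R_eq = 0.02690 × 122.6 = 3.299 V
P_R2 = V² / R2 = (3.299)² / 560 = 0.01943 W

0.0194 W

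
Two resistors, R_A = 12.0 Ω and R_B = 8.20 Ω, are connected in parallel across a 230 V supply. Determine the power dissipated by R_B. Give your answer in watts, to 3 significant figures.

6450 W

The supply voltage appears across each parallel branch — just use P = V²/R_B.
P_R_B = V² / R_B = (230)² / 8.20 Ω = 6451 W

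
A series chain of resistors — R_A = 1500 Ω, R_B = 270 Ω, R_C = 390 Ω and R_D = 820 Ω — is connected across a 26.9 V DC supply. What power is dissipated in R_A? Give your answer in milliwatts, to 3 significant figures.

Every series element carries the same I. Get I from the total resistance, then P = I² × R_A.
R_total = 1500 + 270 + 390 + 820 = 2980 Ω
I = V / R_total = 26.9 / 2980 = 0.009027 A
P_R_A = I² × R_A = (0.009027)² × 1500 = 0.1222 W

122 mW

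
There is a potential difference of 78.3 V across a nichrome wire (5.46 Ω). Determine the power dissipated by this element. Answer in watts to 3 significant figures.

V and R are stated; P = V²/R avoids computing the current.
P = (78.3 V)² / 5.46 Ω = 1123 W

1120 W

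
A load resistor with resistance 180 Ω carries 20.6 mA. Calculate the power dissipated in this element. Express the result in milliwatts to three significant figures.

76.4 mW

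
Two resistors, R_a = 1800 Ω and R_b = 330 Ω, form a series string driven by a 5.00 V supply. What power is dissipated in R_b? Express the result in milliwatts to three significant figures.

1.82 mW

Since the resistors are in series they all carry the loop current I = V/R_total; the power in any one is I²R.
R_total = 1800 + 330 = 2130 Ω
I = V / R_total = 5.00 / 2130 = 0.002347 A
P_R_b = I² × R_b = (0.002347)² × 330 = 0.001818 W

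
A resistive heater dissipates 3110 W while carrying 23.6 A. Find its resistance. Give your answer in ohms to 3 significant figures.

5.58 Ω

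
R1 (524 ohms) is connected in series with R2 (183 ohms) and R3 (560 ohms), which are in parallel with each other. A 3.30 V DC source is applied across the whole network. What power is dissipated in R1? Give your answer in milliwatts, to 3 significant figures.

13.0 mW

First combine the parallel branches into one equivalent R_p, then R1 + R_p is a series pair.
R_p = (183×560)/(183+560) = 137.9 Ω
R_total = 524 + 137.9 = 661.9 Ω
I = V / R_total = 3.30 / 661.9 = 0.004985 A
The full supply current passes through R1: P = I²R.
P_R1 = (0.004985)² × 524 = 0.01302 W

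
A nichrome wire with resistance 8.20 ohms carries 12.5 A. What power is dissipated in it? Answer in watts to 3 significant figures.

Current and resistance are given, so P = I²R is the direct form.
P = (12.50 A)² × 8.20 Ω = 1281 W

1280 W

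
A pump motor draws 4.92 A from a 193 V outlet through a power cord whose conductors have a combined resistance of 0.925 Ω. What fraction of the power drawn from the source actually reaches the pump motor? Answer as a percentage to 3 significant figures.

97.6 %

The power cord carries the full 4.92 A.
P_line = I² R_line = (4.920)² × 0.925 = 22.39 W
P_source = V I = 193 × 4.920 = 949.6 W; P_load = 927.2 W
η = P_load / P_source = 927.2 / 949.6 = 0.9764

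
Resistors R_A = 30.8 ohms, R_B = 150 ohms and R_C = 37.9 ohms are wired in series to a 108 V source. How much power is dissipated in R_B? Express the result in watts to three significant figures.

Every series element carries the same I. Get I from the total resistance, then P = I² × R_B.
R_total = 30.8 + 150 + 37.9 = 218.7 Ω
I = V / R_total = 108 / 218.7 = 0.4938 A
P_R_B = I² × R_B = (0.4938)² × 150 = 36.58 W

36.6 W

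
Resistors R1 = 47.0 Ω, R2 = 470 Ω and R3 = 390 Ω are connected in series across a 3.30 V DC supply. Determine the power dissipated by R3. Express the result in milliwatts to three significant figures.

5.16 mW

Series elements share the same current, so find I first, then use P = I²R.
R_total = 47.0 + 470 + 390 = 907.0 Ω
I = V / R_total = 3.30 / 907.0 = 0.003638 A
P_R3 = I² × R3 = (0.003638)² × 390 = 0.005163 W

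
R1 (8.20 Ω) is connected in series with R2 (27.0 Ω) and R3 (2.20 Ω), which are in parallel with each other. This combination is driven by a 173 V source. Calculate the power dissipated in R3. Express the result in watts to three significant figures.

537 W

Collapse R2‖R3 to a single equivalent, reducing the network to two series elements.
R_p = (27.0×2.20)/(27.0+2.20) = 2.034 Ω
R_total = 8.20 + 2.034 = 10.23 Ω
I = V / R_total = 173 / 10.23 = 16.90 A
Voltage across the parallel pair: V_p = I × R_p = 16.90 × 2.034 = 34.39 V
R3 is across V_p, so use P = V²/R for that branch.
P_R3 = (34.39)² / 2.20 = 537.5 W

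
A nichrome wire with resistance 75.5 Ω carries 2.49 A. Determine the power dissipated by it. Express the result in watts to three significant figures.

The current through and the resistance of the element are both given; use P = I²R.
P = (2.490 A)² × 75.5 Ω = 468.1 W

468 W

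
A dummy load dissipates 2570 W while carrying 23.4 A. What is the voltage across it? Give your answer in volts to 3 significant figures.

110 V

Inverting the appropriate power form: V = P / I.
V = 2570 / 23.40 = 109.8 V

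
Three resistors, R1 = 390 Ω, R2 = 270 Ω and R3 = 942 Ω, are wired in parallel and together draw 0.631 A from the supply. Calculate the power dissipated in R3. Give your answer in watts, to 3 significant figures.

We need the common branch voltage; get it from I_total × R_eq, then P = V²/R for the branch.
1/R_eq = 1/390 + 1/270 + 1/942 ⇒ R_eq = 136.4 Ω
V = I_total × R_eq = 0.6310 × 136.4 = 86.09 V
P_R3 = V² / R3 = (86.09)² / 942 = 7.868 W

7.87 W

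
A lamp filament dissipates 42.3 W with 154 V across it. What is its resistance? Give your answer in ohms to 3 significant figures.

561 Ω

The two known quantities fix the third via R = V² / P.
R = (154)² / 42.3 = 560.7 Ω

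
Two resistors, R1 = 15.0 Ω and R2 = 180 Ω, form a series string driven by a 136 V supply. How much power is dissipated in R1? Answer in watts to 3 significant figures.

7.30 W

Every series element carries the same I. Get I from the total resistance, then P = I² × R1.
R_total = 15.0 + 180 = 195.0 Ω
I = V / R_total = 136 / 195.0 = 0.6974 A
P_R1 = I² × R1 = (0.6974)² × 15.0 = 7.296 W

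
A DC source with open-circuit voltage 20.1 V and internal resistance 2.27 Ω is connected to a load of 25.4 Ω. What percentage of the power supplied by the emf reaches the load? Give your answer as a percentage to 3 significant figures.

91.8 %

The source delivers εI, of which I²R reaches the load and I²r is lost; since I is common, η = R/(R+r).
η = R / (R + r) = 25.4 / (25.4 + 2.27) = 0.9180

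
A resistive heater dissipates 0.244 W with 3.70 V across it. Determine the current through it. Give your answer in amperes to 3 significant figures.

Rearranging the power relation for the two known quantities gives I = P / V.
I = 0.244 / 3.70 = 0.06595 A

0.0659 A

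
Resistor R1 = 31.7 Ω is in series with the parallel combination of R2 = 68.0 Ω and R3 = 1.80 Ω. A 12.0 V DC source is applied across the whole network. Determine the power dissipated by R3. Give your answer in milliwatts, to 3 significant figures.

220 mW

Reduce the parallel pair to R_p first; the network is then a simple series string.
R_p = (68.0×1.80)/(68.0+1.80) = 1.754 Ω
R_total = 31.7 + 1.754 = 33.45 Ω
I = V / R_total = 12.0 / 33.45 = 0.3587 A
Voltage across the parallel pair: V_p = I × R_p = 0.3587 × 1.754 = 0.6290 V
With V_p across R3, its power is V_p²/R3.
P_R3 = (0.6290)² / 1.80 = 0.2198 W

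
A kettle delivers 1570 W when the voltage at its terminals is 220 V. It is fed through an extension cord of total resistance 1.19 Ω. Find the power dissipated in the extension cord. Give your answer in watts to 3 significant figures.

60.6 W

Only the current and the line resistance are needed for the I²R loss.
I = P / V = 1570 / 220 = 7.136 A through the extension cord.
P_line = I² R_line = (7.136)² × 1.19 = 60.60 W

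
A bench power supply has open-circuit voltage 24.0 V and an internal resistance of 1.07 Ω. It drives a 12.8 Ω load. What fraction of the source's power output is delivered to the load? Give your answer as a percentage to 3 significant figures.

Both r and R carry the same current, so the power split is just the resistance split: η = R/(R+r).
η = R / (R + r) = 12.8 / (12.8 + 1.07) = 0.9229

92.3 %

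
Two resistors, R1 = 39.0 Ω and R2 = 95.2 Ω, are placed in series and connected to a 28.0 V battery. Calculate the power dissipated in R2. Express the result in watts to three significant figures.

4.14 W

Since the resistors are in series they all carry the loop current I = V/R_total; the power in any one is I²R.
R_total = 39.0 + 95.2 = 134.2 Ω
I = V / R_total = 28.0 / 134.2 = 0.2086 A
P_R2 = I² × R2 = (0.2086)² × 95.2 = 4.144 W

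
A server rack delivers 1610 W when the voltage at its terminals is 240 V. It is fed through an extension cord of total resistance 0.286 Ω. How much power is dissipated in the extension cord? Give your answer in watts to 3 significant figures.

Only the current and the line resistance are needed for the I²R loss.
I = P / V = 1610 / 240 = 6.708 A through the extension cord.
P_line = I² R_line = (6.708)² × 0.286 = 12.87 W

12.9 W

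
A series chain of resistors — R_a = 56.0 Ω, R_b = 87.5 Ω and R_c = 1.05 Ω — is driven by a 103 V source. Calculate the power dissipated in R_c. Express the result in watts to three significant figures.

0.533 W

Every series element carries the same I. Get I from the total resistance, then P = I² × R_c.
R_total = 56.0 + 87.5 + 1.05 = 144.6 Ω
I = V / R_total = 103 / 144.6 = 0.7126 A
P_R_c = I² × R_c = (0.7126)² × 1.05 = 0.5331 W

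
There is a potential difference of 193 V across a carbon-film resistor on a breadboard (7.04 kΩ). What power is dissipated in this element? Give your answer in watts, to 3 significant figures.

5.29 W

We know the drop across the element and its resistance — P = V²/R, one step.
P = (193 V)² / 7040 Ω = 5.291 W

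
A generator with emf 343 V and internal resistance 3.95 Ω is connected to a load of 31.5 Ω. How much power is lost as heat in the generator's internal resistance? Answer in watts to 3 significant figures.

r is in series with the load, so it carries the full circuit current — the loss in it is I²r.
I = ε / (r + R) = 343 / (3.95 + 31.5) = 9.676 A
P_int = I² r = (9.676)² × 3.95 = 369.8 W

370 W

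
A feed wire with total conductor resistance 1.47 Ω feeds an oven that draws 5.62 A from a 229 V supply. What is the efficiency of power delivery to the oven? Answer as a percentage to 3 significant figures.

96.4 %

The feed wire carries the full 5.62 A.
P_line = I² R_line = (5.620)² × 1.47 = 46.43 W
P_source = V I = 229 × 5.620 = 1287 W; P_load = 1241 W
η = P_load / P_source = 1241 / 1287 = 0.9639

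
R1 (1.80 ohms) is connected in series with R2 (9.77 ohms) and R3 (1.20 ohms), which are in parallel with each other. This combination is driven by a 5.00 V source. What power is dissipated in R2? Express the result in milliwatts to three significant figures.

355 mW

Collapse R2‖R3 to a single equivalent, reducing the network to two series elements.
R_p = (9.77×1.20)/(9.77+1.20) = 1.069 Ω
R_total = 1.80 + 1.069 = 2.869 Ω
I = V / R_total = 5.00 / 2.869 = 1.743 A
Voltage across the parallel pair: V_p = I × R_p = 1.743 × 1.069 = 1.863 V
With V_p across R2, its power is V_p²/R2.
P_R2 = (1.863)² / 9.77 = 0.3551 W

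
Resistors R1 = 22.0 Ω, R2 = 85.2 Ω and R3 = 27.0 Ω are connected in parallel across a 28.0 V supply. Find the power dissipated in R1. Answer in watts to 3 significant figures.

35.6 W

Each parallel branch sees the full supply voltage, so P = V²/R applies directly to the target branch.
P_R1 = V² / R1 = (28.0)² / 22.0 Ω = 35.64 W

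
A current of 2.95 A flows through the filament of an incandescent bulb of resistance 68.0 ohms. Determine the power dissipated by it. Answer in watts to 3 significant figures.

The current through and the resistance of the element are both given; use P = I²R.
P = (2.950 A)² × 68.0 Ω = 591.8 W

592 W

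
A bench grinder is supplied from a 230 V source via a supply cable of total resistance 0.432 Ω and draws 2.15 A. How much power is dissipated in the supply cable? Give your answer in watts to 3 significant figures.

2.00 W

The supply cable and load are in series, so the same current flows in both; the loss is I²R_line.
The supply cable carries the full 2.15 A.
P_line = I² R_line = (2.150)² × 0.432 = 1.997 W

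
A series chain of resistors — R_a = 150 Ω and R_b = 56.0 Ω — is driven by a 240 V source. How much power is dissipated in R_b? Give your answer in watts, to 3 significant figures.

76.0 W

Series elements share the same current, so find I first, then use P = I²R.
R_total = 150 + 56.0 = 206.0 Ω
I = V / R_total = 240 / 206.0 = 1.165 A
P_R_b = I² × R_b = (1.165)² × 56.0 = 76.01 W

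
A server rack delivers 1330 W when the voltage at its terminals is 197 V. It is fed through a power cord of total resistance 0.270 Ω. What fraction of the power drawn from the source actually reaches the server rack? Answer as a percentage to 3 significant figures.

99.1 %

I = P / V = 1330 / 197 = 6.751 A through the power cord.
P_line = I² R_line = (6.751)² × 0.270 = 12.31 W
P_source = P_load + P_line = 1330 + 12.31 = 1342 W
η = P_load / P_source = 1330 / 1342 = 0.9908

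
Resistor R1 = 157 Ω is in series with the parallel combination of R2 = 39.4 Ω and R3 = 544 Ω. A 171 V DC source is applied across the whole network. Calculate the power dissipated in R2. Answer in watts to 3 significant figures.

Collapse R2‖R3 to a single equivalent, reducing the network to two series elements.
R_p = (39.4×544)/(39.4+544) = 36.74 Ω
R_total = 157 + 36.74 = 193.7 Ω
I = V / R_total = 171 / 193.7 = 0.8826 A
Voltage across the parallel pair: V_p = I × R_p = 0.8826 × 36.74 = 32.43 V
R2 is across V_p, so use P = V²/R for that branch.
P_R2 = (32.43)² / 39.4 = 26.69 W

26.7 W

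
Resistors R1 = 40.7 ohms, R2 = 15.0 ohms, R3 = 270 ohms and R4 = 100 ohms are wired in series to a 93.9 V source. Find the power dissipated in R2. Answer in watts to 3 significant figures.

Every series element carries the same I. Get I from the total resistance, then P = I² × R2.
R_total = 40.7 + 15.0 + 270 + 100 = 425.7 Ω
I = V / R_total = 93.9 / 425.7 = 0.2206 A
P_R2 = I² × R2 = (0.2206)² × 15.0 = 0.7298 W

0.730 W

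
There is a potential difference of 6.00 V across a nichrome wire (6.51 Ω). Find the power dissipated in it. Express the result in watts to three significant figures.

With V across and R both known, P = V²/R gives the dissipation directly.
P = (6.00 V)² / 6.51 Ω = 5.530 W

5.53 W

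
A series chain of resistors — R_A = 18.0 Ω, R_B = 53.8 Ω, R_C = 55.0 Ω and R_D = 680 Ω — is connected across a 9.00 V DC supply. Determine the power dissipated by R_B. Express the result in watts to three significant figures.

0.00669 W

Every series element carries the same I. Get I from the total resistance, then P = I² × R_B.
R_total = 18.0 + 53.8 + 55.0 + 680 = 806.8 Ω
I = V / R_total = 9.00 / 806.8 = 0.01116 A
P_R_B = I² × R_B = (0.01116)² × 53.8 = 0.006695 W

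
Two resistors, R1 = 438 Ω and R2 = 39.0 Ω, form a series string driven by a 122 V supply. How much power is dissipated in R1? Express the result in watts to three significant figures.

28.7 W

The current is common to all series resistors; compute it, then apply P = I²R for the target.
R_total = 438 + 39.0 = 477.0 Ω
I = V / R_total = 122 / 477.0 = 0.2558 A
P_R1 = I² × R1 = (0.2558)² × 438 = 28.65 W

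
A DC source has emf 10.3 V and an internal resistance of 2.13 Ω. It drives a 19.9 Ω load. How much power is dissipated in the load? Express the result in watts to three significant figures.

The internal resistance and the load are in series, so the same I flows through both; get I from ε/(r+R), then I²R for the load.
I = ε / (r + R) = 10.3 / (2.13 + 19.9) = 0.4675 A
P_load = I² R = (0.4675)² × 19.9 = 4.350 W

4.35 W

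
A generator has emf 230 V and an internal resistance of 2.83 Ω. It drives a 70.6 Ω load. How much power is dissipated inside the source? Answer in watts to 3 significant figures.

27.8 W

r is in series with the load, so it carries the full circuit current — the loss in it is I²r.
I = ε / (r + R) = 230 / (2.83 + 70.6) = 3.132 A
P_int = I² r = (3.132)² × 2.83 = 27.76 W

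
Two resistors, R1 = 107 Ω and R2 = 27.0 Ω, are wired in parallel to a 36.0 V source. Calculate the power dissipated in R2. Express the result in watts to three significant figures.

48.0 W

Each parallel branch sees the full supply voltage, so P = V²/R applies directly to the target branch.
P_R2 = V² / R2 = (36.0)² / 27.0 Ω = 48.00 W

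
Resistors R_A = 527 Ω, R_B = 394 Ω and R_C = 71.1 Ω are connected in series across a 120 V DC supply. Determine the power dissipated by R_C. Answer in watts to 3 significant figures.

1.04 W

In a series string the same current flows through every resistor — find that current, then P = I²R for the one we want.
R_total = 527 + 394 + 71.1 = 992.1 Ω
I = V / R_total = 120 / 992.1 = 0.1210 A
P_R_C = I² × R_C = (0.1210)² × 71.1 = 1.040 W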